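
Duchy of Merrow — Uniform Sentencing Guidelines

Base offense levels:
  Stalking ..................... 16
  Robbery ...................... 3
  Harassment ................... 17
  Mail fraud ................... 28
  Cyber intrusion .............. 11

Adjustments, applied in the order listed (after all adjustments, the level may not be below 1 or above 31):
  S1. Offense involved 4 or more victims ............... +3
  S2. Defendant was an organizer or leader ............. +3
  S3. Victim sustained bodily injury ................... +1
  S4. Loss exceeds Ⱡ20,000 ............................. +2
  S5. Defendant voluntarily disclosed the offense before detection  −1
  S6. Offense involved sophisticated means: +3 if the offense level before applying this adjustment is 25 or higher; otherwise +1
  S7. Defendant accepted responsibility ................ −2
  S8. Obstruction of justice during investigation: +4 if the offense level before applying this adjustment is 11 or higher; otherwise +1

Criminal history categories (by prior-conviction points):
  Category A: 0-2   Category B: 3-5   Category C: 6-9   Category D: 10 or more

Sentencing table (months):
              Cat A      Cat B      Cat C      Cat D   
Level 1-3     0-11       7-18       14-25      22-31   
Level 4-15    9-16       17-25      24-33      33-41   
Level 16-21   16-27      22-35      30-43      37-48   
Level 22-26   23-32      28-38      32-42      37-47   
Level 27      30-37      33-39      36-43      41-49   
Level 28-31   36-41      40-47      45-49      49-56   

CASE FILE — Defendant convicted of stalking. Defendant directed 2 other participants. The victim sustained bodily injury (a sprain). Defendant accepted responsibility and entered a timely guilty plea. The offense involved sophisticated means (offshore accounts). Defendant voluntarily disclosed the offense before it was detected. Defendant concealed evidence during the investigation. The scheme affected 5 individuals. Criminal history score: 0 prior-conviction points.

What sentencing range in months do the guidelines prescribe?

23-32 months

Base offense level for stalking: 16.
S1 applies: 16 + 3 = 19.
S2 applies: 19 + 3 = 22.
S3 applies: 22 + 1 = 23.
S5 applies: 23 − 1 = 22.
S6 applies (level before this adjustment is 22 < 25, so +1): 22 + 1 = 23.
S7 applies: 23 − 2 = 21.
S8 applies (level before this adjustment is 21 ≥ 11, so +4): 21 + 4 = 25.
Final offense level: 25.
Criminal history: 0 prior points → Category A (0-2).
Level 25 falls in the 22-26 band.
Grid: Level 22-26 × Category A = 23-32 months.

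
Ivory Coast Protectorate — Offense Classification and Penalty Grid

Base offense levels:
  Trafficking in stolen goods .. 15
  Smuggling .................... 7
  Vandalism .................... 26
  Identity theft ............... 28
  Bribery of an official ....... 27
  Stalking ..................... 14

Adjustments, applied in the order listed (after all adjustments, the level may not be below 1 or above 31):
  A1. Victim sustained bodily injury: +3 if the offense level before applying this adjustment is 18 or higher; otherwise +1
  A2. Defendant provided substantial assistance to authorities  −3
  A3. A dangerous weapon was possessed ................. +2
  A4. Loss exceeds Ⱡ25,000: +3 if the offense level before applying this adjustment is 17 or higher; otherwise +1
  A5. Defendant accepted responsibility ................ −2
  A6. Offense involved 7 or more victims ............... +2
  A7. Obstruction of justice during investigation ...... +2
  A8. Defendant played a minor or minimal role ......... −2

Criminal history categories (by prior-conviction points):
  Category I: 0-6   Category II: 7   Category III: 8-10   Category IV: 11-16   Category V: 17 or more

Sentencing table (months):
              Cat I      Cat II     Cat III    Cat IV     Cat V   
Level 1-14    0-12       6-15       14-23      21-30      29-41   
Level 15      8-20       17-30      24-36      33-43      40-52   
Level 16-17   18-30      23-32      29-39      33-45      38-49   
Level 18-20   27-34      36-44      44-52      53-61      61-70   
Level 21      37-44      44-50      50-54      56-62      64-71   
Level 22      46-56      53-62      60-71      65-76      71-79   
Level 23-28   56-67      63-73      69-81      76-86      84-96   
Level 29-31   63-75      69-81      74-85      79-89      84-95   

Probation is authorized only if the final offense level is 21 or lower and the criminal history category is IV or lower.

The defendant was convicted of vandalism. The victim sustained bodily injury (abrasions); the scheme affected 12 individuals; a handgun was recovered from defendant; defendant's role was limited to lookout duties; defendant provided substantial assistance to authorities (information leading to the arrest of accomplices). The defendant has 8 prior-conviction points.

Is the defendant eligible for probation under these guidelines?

No

Base offense level for vandalism: 26.
A1 applies (level before this adjustment is 26 ≥ 18, so +3): 26 + 3 = 29.
A2 applies: 29 − 3 = 26.
A3 applies: 26 + 2 = 28.
A4 does not apply.
A6 applies: 28 + 2 = 30.
A7 does not apply.
A8 applies: 30 − 2 = 28.
Final offense level: 28.
Criminal history: 8 prior points → Category III (8-10).
Level 28 falls in the 23-28 band.
Grid: Level 23-28 × Category III = 69-81 months.
Probation check: level 28 > 21 and category III ≤ IV → not eligible.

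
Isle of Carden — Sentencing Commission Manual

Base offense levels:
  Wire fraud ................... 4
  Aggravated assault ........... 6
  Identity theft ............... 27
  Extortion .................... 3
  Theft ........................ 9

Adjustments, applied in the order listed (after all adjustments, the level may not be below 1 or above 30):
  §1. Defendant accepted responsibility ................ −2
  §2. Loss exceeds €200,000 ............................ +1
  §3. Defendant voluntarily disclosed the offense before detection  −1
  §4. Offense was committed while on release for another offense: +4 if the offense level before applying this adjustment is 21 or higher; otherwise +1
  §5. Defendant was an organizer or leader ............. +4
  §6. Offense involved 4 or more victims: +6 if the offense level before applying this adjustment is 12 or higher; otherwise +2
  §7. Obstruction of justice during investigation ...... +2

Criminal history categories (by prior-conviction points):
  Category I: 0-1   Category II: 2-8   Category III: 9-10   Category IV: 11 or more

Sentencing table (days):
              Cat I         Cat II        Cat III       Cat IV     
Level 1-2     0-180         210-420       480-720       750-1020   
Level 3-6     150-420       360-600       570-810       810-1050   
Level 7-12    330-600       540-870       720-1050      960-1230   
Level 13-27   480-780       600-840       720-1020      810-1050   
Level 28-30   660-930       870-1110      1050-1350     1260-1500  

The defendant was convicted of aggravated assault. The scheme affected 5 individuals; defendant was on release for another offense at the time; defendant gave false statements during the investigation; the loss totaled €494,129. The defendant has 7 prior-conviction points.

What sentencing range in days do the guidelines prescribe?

Base offense level for aggravated assault: 6.
§1 does not apply.
§2 applies: 6 + 1 = 7.
§3 does not apply.
§4 applies (level before this adjustment is 7 < 21, so +1): 7 + 1 = 8.
§5 does not apply.
§6 applies (level before this adjustment is 8 < 12, so +2): 8 + 2 = 10.
§7 applies: 10 + 2 = 12.
Final offense level: 12.
Criminal history: 7 prior points → Category II (2-8).
Level 12 falls in the 7-12 band.
Grid: Level 7-12 × Category II = 540-870 days.

540-870 days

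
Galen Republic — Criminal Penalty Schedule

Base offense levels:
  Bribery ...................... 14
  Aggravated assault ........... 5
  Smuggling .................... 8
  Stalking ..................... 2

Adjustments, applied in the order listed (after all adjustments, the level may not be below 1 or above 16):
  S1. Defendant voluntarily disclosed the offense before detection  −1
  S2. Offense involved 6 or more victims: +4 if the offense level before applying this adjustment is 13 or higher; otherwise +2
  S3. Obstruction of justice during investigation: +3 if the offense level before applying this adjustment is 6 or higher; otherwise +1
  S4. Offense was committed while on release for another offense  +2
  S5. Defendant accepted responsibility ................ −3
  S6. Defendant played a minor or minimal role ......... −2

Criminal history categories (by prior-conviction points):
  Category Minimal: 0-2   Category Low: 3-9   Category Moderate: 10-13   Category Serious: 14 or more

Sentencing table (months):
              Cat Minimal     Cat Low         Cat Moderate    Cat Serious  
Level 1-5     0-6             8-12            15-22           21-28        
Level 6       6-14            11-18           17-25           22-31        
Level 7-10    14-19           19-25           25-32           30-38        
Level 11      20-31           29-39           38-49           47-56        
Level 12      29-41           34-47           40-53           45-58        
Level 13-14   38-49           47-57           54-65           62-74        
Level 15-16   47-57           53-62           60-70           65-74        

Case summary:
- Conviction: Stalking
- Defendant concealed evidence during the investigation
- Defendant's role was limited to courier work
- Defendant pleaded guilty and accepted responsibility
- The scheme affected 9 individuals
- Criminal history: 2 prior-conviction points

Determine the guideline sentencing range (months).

0-6 months

Base offense level for stalking: 2.
S2 applies (level before this adjustment is 2 < 13, so +2): 2 + 2 = 4.
S3 applies (level before this adjustment is 4 < 6, so +1): 4 + 1 = 5.
S5 applies: 5 − 3 = 2.
S6 applies: 2 − 2 = 0.
Level 0 is below the minimum of 1; floored at 1.
Final offense level: 1.
Criminal history: 2 prior points → Category Minimal (0-2).
Level 1 falls in the 1-5 band.
Grid: Level 1-5 × Category Minimal = 0-6 months.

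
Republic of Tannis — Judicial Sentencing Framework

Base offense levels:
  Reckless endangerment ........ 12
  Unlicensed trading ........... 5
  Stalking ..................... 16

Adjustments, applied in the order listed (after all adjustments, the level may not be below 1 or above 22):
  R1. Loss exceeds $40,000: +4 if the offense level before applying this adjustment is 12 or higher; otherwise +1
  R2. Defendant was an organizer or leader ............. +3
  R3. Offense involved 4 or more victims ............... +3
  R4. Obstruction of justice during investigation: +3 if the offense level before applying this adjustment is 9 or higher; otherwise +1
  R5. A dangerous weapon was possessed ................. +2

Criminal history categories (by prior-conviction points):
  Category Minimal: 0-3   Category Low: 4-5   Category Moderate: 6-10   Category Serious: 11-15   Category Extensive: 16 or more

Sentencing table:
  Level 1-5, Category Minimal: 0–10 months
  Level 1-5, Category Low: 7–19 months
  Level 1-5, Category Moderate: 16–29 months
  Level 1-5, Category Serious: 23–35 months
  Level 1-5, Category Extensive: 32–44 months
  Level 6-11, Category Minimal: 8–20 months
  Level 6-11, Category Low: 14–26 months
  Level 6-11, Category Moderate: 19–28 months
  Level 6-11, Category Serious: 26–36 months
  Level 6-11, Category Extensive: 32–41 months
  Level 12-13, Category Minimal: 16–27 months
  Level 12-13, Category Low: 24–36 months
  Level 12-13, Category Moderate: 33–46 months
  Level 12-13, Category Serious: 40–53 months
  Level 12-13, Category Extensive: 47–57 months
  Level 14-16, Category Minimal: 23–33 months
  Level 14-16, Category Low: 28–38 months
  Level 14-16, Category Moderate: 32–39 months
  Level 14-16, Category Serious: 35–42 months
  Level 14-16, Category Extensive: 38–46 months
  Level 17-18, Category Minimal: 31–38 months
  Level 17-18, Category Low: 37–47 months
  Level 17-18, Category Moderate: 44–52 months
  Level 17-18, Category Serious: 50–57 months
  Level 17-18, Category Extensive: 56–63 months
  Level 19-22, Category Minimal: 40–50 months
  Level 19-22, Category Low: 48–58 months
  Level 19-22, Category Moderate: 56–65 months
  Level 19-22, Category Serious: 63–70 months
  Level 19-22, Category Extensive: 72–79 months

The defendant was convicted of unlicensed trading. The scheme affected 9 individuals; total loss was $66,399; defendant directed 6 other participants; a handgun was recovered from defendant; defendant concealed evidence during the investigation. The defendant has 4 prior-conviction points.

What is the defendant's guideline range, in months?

37-47 months

Base offense level for unlicensed trading: 5.
R1 applies (level before this adjustment is 5 < 12, so +1): 5 + 1 = 6.
R2 applies: 6 + 3 = 9.
R3 applies: 9 + 3 = 12.
R4 applies (level before this adjustment is 12 ≥ 9, so +3): 12 + 3 = 15.
R5 applies: 15 + 2 = 17.
Final offense level: 17.
Criminal history: 4 prior points → Category Low (4-5).
Level 17 falls in the 17-18 band.
Grid: Level 17-18 × Category Low = 37-47 months.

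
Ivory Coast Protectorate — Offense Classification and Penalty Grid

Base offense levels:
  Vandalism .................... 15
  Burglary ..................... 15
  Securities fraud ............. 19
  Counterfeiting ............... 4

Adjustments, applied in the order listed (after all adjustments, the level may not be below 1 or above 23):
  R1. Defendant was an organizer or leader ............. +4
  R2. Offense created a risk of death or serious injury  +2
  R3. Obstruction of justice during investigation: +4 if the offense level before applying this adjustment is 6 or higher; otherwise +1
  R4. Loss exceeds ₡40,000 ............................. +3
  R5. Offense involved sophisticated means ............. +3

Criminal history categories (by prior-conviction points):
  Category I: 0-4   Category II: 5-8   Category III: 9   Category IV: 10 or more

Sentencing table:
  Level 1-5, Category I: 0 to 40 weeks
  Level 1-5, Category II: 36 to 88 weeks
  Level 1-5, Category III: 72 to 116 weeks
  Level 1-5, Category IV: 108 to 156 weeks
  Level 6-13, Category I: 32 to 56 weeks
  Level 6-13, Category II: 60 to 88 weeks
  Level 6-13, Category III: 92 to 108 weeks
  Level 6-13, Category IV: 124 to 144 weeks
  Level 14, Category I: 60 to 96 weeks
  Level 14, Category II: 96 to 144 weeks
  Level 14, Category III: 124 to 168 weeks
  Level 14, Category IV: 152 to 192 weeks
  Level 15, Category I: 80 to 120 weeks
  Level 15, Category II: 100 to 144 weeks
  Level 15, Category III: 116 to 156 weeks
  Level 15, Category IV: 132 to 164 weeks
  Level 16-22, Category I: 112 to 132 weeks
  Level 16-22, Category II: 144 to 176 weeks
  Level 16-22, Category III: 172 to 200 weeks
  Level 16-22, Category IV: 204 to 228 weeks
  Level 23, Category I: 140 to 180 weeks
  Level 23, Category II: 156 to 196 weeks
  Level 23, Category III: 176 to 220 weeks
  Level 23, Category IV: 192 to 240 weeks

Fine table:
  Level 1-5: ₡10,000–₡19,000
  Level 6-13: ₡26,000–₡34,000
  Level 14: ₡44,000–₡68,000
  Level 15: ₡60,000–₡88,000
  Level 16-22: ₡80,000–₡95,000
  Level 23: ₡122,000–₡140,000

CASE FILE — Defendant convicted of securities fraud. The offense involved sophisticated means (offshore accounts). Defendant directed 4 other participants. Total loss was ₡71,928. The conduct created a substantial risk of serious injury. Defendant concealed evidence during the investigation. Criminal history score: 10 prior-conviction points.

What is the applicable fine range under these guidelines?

Base offense level for securities fraud: 19.
R1 applies: 19 + 4 = 23.
R2 applies: 23 + 2 = 25.
R3 applies (level before this adjustment is 25 ≥ 6, so +4): 25 + 4 = 29.
R4 applies: 29 + 3 = 32.
R5 applies: 32 + 3 = 35.
Level 35 exceeds the maximum of 23; capped at 23.
Final offense level: 23.
Level 23 falls in the 23 band.
Fine table: Level 23 → ₡122,000–₡140,000.

₡122,000–₡140,000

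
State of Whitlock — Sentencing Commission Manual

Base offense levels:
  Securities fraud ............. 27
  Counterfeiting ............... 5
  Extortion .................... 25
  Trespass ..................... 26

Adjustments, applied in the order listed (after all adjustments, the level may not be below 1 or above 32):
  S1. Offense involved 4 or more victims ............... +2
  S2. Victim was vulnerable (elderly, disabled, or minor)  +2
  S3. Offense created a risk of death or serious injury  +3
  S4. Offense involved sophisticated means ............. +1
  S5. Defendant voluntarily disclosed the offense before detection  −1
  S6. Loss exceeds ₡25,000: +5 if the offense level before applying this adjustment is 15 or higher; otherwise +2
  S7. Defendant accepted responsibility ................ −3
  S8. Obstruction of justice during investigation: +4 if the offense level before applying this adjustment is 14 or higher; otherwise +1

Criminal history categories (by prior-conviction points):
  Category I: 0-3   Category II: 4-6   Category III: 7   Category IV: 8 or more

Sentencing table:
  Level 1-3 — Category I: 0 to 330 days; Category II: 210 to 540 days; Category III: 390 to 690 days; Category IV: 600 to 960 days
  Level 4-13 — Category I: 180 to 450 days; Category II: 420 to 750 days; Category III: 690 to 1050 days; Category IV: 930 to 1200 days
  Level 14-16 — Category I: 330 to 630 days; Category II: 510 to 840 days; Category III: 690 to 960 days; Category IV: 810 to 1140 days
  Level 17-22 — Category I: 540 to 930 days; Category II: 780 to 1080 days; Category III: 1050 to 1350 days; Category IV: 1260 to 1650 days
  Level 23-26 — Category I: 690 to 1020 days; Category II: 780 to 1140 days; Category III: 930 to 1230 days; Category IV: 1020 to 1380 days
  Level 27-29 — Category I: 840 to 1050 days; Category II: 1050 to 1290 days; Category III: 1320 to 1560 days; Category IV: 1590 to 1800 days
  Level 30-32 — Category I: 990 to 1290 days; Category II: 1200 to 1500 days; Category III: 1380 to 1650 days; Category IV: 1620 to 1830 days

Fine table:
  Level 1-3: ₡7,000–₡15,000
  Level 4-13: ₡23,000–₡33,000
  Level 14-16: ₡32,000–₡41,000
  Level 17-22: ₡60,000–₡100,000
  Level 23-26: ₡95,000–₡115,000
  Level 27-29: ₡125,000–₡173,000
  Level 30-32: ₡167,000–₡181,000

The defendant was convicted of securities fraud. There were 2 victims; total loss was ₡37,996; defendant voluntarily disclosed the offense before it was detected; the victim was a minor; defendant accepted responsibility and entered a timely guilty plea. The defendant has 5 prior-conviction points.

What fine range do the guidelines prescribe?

Base offense level for securities fraud: 27.
S2 applies: 27 + 2 = 29.
S4 does not apply.
S5 applies: 29 − 1 = 28.
S6 applies (level before this adjustment is 28 ≥ 15, so +5): 28 + 5 = 33.
S7 applies: 33 − 3 = 30.
Final offense level: 30.
Level 30 falls in the 30-32 band.
Fine table: Level 30-32 → ₡167,000–₡181,000.

₡167,000–₡181,000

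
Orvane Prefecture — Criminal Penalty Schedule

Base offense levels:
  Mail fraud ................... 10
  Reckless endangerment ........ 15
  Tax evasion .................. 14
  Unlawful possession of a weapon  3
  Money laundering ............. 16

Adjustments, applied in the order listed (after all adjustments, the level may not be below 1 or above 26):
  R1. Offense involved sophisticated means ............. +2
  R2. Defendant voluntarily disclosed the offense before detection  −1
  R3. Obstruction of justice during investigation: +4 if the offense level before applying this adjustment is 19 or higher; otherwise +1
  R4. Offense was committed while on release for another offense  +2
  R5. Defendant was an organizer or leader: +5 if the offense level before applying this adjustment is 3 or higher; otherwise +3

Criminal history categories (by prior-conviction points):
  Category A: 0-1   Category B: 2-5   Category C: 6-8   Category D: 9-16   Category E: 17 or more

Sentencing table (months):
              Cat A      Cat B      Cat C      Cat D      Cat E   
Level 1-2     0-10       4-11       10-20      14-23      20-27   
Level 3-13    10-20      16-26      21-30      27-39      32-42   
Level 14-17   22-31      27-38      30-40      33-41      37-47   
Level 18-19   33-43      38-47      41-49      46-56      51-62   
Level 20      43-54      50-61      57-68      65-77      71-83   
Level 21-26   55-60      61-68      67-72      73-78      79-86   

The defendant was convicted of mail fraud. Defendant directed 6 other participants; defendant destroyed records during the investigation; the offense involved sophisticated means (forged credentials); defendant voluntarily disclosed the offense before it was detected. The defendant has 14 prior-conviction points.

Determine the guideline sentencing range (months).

Base offense level for mail fraud: 10.
R1 applies: 10 + 2 = 12.
R2 applies: 12 − 1 = 11.
R3 applies (level before this adjustment is 11 < 19, so +1): 11 + 1 = 12.
R4 does not apply.
R5 applies (level before this adjustment is 12 ≥ 3, so +5): 12 + 5 = 17.
Final offense level: 17.
Criminal history: 14 prior points → Category D (9-16).
Level 17 falls in the 14-17 band.
Grid: Level 14-17 × Category D = 33-41 months.

33-41 months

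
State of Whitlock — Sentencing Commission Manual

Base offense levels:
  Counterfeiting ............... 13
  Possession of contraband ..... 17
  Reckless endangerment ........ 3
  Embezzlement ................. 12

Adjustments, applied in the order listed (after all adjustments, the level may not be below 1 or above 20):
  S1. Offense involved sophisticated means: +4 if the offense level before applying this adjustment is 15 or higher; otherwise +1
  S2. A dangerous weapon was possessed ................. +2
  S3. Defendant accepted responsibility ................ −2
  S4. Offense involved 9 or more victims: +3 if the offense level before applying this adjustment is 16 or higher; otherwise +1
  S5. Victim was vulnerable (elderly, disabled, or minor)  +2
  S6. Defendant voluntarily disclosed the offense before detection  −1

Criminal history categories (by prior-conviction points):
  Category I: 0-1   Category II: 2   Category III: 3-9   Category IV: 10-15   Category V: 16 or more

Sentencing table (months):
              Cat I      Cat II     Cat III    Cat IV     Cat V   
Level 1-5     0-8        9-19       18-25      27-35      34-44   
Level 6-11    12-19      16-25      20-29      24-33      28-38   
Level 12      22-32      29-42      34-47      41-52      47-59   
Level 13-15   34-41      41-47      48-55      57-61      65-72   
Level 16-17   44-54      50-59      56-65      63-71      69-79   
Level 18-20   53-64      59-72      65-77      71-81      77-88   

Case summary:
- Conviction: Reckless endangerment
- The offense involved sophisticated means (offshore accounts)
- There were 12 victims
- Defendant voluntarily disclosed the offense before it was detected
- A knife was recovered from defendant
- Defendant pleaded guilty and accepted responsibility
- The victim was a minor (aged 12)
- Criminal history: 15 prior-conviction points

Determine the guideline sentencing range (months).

24-33 months

Base offense level for reckless endangerment: 3.
S1 applies (level before this adjustment is 3 < 15, so +1): 3 + 1 = 4.
S2 applies: 4 + 2 = 6.
S3 applies: 6 − 2 = 4.
S4 applies (level before this adjustment is 4 < 16, so +1): 4 + 1 = 5.
S5 applies: 5 + 2 = 7.
S6 applies: 7 − 1 = 6.
Final offense level: 6.
Criminal history: 15 prior points → Category IV (10-15).
Level 6 falls in the 6-11 band.
Grid: Level 6-11 × Category IV = 24-33 months.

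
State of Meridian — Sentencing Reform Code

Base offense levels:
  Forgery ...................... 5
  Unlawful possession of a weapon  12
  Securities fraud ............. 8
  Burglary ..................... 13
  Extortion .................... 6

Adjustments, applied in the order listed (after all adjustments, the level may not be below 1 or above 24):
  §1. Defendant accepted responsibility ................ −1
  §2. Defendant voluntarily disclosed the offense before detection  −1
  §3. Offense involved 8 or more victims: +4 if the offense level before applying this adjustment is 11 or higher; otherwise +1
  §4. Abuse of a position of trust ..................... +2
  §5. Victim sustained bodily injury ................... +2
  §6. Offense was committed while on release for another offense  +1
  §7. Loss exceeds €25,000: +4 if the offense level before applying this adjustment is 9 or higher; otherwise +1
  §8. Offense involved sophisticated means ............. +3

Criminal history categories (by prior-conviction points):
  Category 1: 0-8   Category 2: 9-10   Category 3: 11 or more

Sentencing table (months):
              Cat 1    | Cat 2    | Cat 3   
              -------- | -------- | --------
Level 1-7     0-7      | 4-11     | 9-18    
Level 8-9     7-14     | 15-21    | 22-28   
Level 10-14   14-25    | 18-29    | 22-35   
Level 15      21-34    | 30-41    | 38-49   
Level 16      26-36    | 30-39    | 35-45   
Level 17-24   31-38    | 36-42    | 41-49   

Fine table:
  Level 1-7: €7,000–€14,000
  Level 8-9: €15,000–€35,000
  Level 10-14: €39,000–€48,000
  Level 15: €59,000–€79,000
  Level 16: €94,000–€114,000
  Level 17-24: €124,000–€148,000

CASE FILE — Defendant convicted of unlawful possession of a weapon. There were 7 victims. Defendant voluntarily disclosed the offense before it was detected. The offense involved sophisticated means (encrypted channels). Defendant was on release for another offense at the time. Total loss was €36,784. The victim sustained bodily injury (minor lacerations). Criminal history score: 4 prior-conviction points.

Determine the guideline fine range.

Base offense level for unlawful possession of a weapon: 12.
§1 does not apply.
§2 applies: 12 − 1 = 11.
§3 does not apply.
§4 does not apply.
§5 applies: 11 + 2 = 13.
§6 applies: 13 + 1 = 14.
§7 applies (level before this adjustment is 14 ≥ 9, so +4): 14 + 4 = 18.
§8 applies: 18 + 3 = 21.
Final offense level: 21.
Level 21 falls in the 17-24 band.
Fine table: Level 17-24 → €124,000–€148,000.

€124,000–€148,000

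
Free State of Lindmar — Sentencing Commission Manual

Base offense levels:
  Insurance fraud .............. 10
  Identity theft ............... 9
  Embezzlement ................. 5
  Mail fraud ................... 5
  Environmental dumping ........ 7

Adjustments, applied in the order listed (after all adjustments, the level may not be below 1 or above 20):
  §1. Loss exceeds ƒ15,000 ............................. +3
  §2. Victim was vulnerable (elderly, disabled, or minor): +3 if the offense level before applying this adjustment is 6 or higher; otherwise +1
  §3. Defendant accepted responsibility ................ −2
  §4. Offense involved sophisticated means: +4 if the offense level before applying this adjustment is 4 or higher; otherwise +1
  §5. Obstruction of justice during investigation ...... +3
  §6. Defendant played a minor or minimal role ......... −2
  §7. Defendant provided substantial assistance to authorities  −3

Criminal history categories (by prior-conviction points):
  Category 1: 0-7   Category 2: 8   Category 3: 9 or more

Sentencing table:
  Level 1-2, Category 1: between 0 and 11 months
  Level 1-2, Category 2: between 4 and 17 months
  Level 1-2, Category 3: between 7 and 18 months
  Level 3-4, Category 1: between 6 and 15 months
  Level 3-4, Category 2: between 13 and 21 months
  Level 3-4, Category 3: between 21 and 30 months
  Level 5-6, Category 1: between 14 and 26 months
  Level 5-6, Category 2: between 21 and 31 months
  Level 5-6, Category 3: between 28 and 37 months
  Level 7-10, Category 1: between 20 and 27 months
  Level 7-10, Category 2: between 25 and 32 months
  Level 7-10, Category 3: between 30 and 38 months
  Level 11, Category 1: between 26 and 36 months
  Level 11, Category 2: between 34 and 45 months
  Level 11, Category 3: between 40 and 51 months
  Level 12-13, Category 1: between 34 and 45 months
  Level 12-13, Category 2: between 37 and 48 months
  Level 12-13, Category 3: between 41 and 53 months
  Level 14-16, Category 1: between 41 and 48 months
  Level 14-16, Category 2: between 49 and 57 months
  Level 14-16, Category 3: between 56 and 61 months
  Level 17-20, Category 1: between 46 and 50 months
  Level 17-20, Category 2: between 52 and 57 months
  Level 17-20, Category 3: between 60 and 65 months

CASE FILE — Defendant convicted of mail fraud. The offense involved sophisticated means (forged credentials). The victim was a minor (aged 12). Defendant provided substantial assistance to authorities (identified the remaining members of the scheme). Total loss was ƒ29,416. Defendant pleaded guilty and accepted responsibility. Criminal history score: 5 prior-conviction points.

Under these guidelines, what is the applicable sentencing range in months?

Base offense level for mail fraud: 5.
§1 applies: 5 + 3 = 8.
§2 applies (level before this adjustment is 8 ≥ 6, so +3): 8 + 3 = 11.
§3 applies: 11 − 2 = 9.
§4 applies (level before this adjustment is 9 ≥ 4, so +4): 9 + 4 = 13.
§5 does not apply.
§7 applies: 13 − 3 = 10.
Final offense level: 10.
Criminal history: 5 prior points → Category 1 (0-7).
Level 10 falls in the 7-10 band.
Grid: Level 7-10 × Category 1 = 20-27 months.

20-27 months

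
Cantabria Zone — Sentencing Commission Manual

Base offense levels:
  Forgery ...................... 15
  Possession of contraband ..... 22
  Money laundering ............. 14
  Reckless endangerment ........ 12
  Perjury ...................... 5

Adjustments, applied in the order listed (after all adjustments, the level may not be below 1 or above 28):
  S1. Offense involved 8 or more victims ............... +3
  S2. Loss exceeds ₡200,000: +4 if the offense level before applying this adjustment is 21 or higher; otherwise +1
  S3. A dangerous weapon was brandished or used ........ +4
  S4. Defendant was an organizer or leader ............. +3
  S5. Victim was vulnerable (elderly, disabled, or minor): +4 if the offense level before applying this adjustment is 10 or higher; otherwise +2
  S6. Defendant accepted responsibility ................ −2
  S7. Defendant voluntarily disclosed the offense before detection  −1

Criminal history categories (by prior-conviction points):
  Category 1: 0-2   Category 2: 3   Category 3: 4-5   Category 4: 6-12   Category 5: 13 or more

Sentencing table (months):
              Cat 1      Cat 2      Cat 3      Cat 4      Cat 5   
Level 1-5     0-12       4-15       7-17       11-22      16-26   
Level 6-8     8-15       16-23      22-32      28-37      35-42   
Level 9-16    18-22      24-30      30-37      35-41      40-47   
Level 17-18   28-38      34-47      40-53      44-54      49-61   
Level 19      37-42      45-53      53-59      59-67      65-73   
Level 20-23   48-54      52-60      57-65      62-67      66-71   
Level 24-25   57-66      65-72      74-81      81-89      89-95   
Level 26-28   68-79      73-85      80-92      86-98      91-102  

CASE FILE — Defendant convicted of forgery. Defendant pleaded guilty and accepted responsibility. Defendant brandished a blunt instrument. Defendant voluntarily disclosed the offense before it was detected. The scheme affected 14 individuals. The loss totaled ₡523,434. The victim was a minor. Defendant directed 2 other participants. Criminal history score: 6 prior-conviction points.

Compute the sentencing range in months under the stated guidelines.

86-98 months

Base offense level for forgery: 15.
S1 applies: 15 + 3 = 18.
S2 applies (level before this adjustment is 18 < 21, so +1): 18 + 1 = 19.
S3 applies: 19 + 4 = 23.
S4 applies: 23 + 3 = 26.
S5 applies (level before this adjustment is 26 ≥ 10, so +4): 26 + 4 = 30.
S6 applies: 30 − 2 = 28.
S7 applies: 28 − 1 = 27.
Final offense level: 27.
Criminal history: 6 prior points → Category 4 (6-12).
Level 27 falls in the 26-28 band.
Grid: Level 26-28 × Category 4 = 86-98 months.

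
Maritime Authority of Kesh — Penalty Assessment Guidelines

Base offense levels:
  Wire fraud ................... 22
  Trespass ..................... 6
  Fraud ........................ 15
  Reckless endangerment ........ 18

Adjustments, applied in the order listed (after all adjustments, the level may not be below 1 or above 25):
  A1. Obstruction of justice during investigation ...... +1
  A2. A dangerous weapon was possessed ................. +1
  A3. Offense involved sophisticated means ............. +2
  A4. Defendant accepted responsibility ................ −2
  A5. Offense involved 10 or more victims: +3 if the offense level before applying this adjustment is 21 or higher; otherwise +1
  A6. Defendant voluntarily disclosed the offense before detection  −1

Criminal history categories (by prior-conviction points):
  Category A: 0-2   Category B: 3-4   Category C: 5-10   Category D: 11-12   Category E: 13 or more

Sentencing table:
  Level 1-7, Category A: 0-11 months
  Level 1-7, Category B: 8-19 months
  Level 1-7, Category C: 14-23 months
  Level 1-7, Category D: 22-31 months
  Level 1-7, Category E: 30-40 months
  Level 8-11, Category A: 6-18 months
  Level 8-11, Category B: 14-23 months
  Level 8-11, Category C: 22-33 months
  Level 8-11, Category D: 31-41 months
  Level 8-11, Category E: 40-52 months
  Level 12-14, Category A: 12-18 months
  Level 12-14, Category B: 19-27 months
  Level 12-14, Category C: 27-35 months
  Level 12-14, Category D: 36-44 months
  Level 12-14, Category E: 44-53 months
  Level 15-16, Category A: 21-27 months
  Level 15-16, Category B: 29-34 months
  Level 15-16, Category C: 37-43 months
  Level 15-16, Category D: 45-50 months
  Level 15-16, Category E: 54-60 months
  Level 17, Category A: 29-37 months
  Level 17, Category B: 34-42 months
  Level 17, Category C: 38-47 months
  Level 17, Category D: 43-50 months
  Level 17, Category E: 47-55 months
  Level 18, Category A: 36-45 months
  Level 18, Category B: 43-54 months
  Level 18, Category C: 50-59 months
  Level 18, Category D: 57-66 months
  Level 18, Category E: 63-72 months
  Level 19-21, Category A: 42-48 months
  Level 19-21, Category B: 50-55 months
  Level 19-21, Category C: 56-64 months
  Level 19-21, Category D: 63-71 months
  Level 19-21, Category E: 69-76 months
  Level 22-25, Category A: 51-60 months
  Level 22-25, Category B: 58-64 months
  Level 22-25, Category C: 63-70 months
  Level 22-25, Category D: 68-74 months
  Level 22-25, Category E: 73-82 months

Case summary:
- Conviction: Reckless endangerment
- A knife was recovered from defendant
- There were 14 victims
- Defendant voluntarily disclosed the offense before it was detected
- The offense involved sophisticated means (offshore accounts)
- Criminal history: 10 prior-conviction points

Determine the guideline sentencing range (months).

Base offense level for reckless endangerment: 18.
A1 does not apply.
A2 applies: 18 + 1 = 19.
A3 applies: 19 + 2 = 21.
A4 does not apply.
A5 applies (level before this adjustment is 21 ≥ 21, so +3): 21 + 3 = 24.
A6 applies: 24 − 1 = 23.
Final offense level: 23.
Criminal history: 10 prior points → Category C (5-10).
Level 23 falls in the 22-25 band.
Grid: Level 22-25 × Category C = 63-70 months.

63-70 months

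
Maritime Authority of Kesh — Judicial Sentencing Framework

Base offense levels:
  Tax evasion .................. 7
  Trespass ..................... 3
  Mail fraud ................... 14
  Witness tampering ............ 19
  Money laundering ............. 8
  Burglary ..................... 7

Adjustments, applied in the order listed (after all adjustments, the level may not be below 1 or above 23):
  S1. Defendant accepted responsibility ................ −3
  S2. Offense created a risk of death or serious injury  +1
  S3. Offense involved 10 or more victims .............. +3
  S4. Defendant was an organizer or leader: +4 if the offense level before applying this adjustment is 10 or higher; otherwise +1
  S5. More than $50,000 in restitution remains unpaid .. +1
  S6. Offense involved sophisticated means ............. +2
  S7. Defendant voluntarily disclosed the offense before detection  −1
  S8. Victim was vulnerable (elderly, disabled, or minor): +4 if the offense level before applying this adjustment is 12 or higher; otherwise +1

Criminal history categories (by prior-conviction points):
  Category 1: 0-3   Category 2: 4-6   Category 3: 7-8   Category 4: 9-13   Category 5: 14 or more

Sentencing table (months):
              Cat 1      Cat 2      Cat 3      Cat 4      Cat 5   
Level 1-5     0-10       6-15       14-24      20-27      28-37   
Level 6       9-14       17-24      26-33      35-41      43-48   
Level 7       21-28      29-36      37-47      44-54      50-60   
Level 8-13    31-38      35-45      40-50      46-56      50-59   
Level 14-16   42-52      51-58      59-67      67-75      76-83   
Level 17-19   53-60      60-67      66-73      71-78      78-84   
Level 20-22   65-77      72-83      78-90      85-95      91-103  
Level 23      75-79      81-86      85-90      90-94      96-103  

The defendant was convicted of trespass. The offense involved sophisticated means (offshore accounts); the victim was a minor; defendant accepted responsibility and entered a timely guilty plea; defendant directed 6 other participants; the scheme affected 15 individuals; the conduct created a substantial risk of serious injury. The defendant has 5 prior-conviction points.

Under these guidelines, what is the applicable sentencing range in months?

Base offense level for trespass: 3.
S1 applies: 3 − 3 = 0.
S2 applies: 0 + 1 = 1.
S3 applies: 1 + 3 = 4.
S4 applies (level before this adjustment is 4 < 10, so +1): 4 + 1 = 5.
S6 applies: 5 + 2 = 7.
S7 does not apply.
S8 applies (level before this adjustment is 7 < 12, so +1): 7 + 1 = 8.
Final offense level: 8.
Criminal history: 5 prior points → Category 2 (4-6).
Level 8 falls in the 8-13 band.
Grid: Level 8-13 × Category 2 = 35-45 months.

35-45 months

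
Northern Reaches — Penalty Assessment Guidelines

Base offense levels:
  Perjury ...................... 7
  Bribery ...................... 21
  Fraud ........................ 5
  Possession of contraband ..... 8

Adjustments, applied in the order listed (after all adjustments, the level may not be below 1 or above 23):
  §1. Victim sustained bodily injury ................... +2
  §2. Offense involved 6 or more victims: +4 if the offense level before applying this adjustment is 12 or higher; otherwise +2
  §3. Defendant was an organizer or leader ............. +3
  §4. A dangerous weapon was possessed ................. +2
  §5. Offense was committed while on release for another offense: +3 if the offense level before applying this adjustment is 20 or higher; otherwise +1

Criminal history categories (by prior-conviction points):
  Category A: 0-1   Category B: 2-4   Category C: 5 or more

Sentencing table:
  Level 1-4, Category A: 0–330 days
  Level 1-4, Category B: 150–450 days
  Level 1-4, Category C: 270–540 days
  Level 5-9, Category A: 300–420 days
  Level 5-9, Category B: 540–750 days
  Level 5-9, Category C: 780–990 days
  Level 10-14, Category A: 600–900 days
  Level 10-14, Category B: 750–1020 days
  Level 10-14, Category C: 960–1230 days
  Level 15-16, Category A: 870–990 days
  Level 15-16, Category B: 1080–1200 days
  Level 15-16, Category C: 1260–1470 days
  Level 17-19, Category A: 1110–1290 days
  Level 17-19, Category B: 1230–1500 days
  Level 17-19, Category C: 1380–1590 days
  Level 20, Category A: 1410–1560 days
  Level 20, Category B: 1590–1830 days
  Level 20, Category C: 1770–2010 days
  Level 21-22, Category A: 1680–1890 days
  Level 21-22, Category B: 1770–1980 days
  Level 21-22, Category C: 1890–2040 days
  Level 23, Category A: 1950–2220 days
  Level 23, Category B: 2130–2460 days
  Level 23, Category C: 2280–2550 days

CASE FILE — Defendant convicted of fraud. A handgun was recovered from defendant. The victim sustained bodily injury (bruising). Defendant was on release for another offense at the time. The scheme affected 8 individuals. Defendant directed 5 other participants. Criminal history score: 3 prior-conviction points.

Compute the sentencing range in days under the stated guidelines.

Base offense level for fraud: 5.
§1 applies: 5 + 2 = 7.
§2 applies (level before this adjustment is 7 < 12, so +2): 7 + 2 = 9.
§3 applies: 9 + 3 = 12.
§4 applies: 12 + 2 = 14.
§5 applies (level before this adjustment is 14 < 20, so +1): 14 + 1 = 15.
Final offense level: 15.
Criminal history: 3 prior points → Category B (2-4).
Level 15 falls in the 15-16 band.
Grid: Level 15-16 × Category B = 1080-1200 days.

1080-1200 days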